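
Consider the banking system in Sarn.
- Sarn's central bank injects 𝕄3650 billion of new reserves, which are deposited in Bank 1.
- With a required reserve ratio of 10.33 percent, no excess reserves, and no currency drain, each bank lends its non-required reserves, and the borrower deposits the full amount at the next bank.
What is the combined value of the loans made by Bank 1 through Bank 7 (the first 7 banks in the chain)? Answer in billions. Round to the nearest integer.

Bank i lends (1 − rr)^i of the original deposit: Bank 1 lends 3650·0.8967 = 3272.9550, Bank 2 lends 3650·0.8967² ≈ 2934.8587, and so on.
Summing a geometric series: total = 3650·[0.8967·(1 − 0.8967^7) / (1 − 0.8967)] ≈ 16914.3390 billion.

𝕄16914 billion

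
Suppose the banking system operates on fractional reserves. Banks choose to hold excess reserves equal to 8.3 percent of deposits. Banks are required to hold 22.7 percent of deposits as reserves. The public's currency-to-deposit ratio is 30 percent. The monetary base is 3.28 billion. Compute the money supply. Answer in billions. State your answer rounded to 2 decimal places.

The money multiplier is m = (1 + c) / (rr + e + c) = (1 + 0.3) / (0.227 + 0.083 + 0.3) ≈ 2.1311.
So M = m × MB = 2.1311 × 3.28 ≈ 6.99 billion.

6.99 billion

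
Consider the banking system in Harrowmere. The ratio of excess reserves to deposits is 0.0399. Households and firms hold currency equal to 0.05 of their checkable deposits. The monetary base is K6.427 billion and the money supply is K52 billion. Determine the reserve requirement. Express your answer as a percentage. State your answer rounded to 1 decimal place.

Using m = M/MB = 52/6.427 ≈ 8.090867. Since m = (1 + c)/(c + rr + e), the denominator satisfies c + rr + e = (1 + c)/m = (1 + 0.05) / 8.090867 ≈ 0.129776.
With c = 0.05 and e = 0.0399, the reserve requirement is 0.129776 − 0.05 − 0.0399 = 0.039876.

4.0%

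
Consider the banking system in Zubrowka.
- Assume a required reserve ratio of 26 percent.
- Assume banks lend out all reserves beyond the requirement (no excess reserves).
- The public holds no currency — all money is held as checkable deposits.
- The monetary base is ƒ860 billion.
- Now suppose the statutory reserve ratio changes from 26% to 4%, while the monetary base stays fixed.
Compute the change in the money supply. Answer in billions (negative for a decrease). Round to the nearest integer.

Initially m₁ = 1 / (0.26) ≈ 3.8462, so M₁ = 3.8462 × 860 = 3307.732 billion.
After the change m₂ = 1 / (0.04) = 25, so M₂ = 25 × 860 = 21500 billion.
ΔM = M₂ − M₁ = 21500 − 3307.732 = 18192.268 billion.

ƒ18192 billion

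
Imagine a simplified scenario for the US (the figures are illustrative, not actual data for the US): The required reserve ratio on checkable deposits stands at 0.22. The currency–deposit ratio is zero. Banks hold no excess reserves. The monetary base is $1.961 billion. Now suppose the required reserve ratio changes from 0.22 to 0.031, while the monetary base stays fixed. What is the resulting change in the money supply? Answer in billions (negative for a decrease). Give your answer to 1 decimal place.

$54.3 billion

Initially m₁ = 1 / (0.22) ≈ 4.5455, so M₁ = 4.5455 × 1.961 ≈ 8.9137 billion.
After the change m₂ = 1 / (0.031) ≈ 32.2581, so M₂ = 32.2581 × 1.961 ≈ 63.2581 billion.
ΔM = M₂ − M₁ = 63.2581 − 8.9137 = 54.3444 billion.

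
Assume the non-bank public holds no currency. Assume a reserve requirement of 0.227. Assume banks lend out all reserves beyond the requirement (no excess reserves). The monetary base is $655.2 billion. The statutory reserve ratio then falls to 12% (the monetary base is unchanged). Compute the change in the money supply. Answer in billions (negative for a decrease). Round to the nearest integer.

$2574 billion

Initially m₁ = 1 / (0.227) ≈ 4.4053, so M₁ = 4.4053 × 655.2 ≈ 2886.3526 billion.
After the change m₂ = 1 / (0.12) ≈ 8.3333, so M₂ = 8.3333 × 655.2 ≈ 5459.9782 billion.
ΔM = M₂ − M₁ = 5459.9782 − 2886.3526 = 2573.6256 billion.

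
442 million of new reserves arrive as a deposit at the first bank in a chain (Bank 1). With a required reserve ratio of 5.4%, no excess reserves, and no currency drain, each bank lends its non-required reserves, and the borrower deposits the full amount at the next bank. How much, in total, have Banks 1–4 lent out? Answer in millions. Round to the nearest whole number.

1542 million

Bank i lends (1 − rr)^i of the original deposit: Bank 1 lends 442·0.9460 = 418.1320, Bank 2 lends 442·0.9460² ≈ 395.5529, and so on.
Summing a geometric series: total = 442·[0.9460·(1 − 0.9460^4) / (1 − 0.9460)] ≈ 1541.8645 million.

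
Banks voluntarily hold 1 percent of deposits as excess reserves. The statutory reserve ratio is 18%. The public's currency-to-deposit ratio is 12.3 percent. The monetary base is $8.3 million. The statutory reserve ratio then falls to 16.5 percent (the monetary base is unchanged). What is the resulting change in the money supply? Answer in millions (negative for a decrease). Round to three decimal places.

Initially m₁ = (1 + 0.123) / (0.18 + 0.01 + 0.123) ≈ 3.58786, so M₁ = 3.58786 × 8.3 ≈ 29.7792 million.
After the change m₂ = (1 + 0.123) / (0.165 + 0.01 + 0.123) ≈ 3.76846, so M₂ = 3.76846 × 8.3 ≈ 31.2782 million.
ΔM = M₂ − M₁ = 31.2782 − 29.7792 = 1.499 million.

$1.499 million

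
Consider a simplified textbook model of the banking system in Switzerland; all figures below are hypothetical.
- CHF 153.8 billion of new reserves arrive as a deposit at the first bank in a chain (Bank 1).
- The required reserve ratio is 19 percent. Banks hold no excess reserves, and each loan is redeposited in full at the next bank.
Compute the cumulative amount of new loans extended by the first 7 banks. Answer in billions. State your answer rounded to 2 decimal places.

Bank i lends (1 − rr)^i of the original deposit: Bank 1 lends 153.8·0.8100 = 124.5780, Bank 2 lends 153.8·0.8100² ≈ 100.9082, and so on.
Summing a geometric series: total = 153.8·[0.8100·(1 − 0.8100^7) / (1 − 0.8100)] ≈ 505.6766 billion.

CHF 505.68 billion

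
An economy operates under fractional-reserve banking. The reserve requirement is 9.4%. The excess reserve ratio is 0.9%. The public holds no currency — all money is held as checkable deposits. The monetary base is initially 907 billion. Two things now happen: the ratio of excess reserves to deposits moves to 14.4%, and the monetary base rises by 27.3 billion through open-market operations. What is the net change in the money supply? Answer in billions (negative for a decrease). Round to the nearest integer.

Before: m₁ = 1 / (0.094 + 0.009) ≈ 9.7087, MB₁ = 907, so M₁ = 9.7087 × 907 = 8805.7909 billion.
After: m₂ = 1 / (0.094 + 0.144) ≈ 4.2017, MB₂ = 907 + 27.3 = 934.3, so M₂ = 4.2017 × 934.3 ≈ 3925.6483 billion.
ΔM = M₂ − M₁ = 3925.6483 − 8805.7909 = -4880.1426 billion.

-4880 billion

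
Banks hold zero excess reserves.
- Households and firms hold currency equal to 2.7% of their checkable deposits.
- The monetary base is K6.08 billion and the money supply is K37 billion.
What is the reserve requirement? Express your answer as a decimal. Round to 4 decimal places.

0.1418

Using m = M/MB = 37/6.08 ≈ 6.085526. Since m = (1 + c)/(c + rr + e), the denominator satisfies c + rr + e = (1 + c)/m = (1 + 0.027) / 6.085526 ≈ 0.168761.
With c = 0.027 and e = 0, the reserve requirement is 0.168761 − 0.027 − 0 = 0.141761.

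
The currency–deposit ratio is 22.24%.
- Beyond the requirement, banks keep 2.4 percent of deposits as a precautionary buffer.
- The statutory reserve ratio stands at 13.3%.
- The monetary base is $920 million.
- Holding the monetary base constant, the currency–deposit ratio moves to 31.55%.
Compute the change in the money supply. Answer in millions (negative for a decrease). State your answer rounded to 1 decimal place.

-402.8 million

Initially m₁ = (1 + 0.2224) / (0.133 + 0.024 + 0.2224) ≈ 3.22193, so M₁ = 3.22193 × 920 = 2964.1756 million.
After the change m₂ = (1 + 0.3155) / (0.133 + 0.024 + 0.3155) ≈ 2.78413, so M₂ = 2.78413 × 920 = 2561.3996 million.
ΔM = M₂ − M₁ = 2561.3996 − 2964.1756 = -402.776 million.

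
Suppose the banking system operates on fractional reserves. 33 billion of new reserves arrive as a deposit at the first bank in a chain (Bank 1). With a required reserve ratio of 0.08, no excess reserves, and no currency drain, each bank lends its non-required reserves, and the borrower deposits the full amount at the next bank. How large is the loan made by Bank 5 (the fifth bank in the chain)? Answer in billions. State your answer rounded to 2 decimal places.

Each bank lends a fraction (1 − rr) = 0.9200 of the deposit it receives, so Bank 5 receives 33·0.9200^4 and lends 33·0.9200^5 ≈ 21.7497 billion.

21.75 billion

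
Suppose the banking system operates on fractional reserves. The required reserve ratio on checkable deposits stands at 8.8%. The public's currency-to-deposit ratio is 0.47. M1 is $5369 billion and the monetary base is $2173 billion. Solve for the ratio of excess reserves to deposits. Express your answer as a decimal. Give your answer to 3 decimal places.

0.037

Using m = M/MB = 5369/2173 ≈ 2.470778. Since m = (1 + c)/(c + rr + e), the denominator satisfies c + rr + e = (1 + c)/m = (1 + 0.47) / 2.470778 ≈ 0.594954.
With c = 0.47 and rr = 0.088, the ratio of excess reserves to deposits is 0.594954 − 0.47 − 0.088 = 0.036954.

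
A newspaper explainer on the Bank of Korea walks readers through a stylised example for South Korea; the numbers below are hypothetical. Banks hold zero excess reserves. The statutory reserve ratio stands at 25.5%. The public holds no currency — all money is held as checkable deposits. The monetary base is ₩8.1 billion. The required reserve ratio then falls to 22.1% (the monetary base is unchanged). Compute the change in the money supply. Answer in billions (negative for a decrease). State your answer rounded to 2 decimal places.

Initially m₁ = 1 / (0.255) ≈ 3.9216, so M₁ = 3.9216 × 8.1 ≈ 31.765 billion.
After the change m₂ = 1 / (0.221) ≈ 4.5249, so M₂ = 4.5249 × 8.1 ≈ 36.6517 billion.
ΔM = M₂ − M₁ = 36.6517 − 31.765 = 4.8867 billion.

₩4.89 billion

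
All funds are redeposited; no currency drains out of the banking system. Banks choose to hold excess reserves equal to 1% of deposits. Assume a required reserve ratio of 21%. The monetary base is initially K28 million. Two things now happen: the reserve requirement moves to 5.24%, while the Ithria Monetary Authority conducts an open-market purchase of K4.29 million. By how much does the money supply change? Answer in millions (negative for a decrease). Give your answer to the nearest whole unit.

K390 million

Before: m₁ = 1 / (0.21 + 0.01) ≈ 4.5455, MB₁ = 28, so M₁ = 4.5455 × 28 = 127.274 million.
After: m₂ = 1 / (0.0524 + 0.01) ≈ 16.0256, MB₂ = 28 + 4.29 = 32.29, so M₂ = 16.0256 × 32.29 ≈ 517.4666 million.
ΔM = M₂ − M₁ = 517.4666 − 127.274 = 390.1926 million.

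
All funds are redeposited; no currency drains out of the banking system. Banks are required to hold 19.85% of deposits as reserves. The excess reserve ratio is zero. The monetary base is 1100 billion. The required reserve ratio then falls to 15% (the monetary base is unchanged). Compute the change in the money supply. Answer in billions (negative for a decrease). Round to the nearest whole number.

Initially m₁ = 1 / (0.1985) ≈ 5.03778, so M₁ = 5.03778 × 1100 = 5541.558 billion.
After the change m₂ = 1 / (0.15) ≈ 6.66667, so M₂ = 6.66667 × 1100 = 7333.337 billion.
ΔM = M₂ − M₁ = 7333.337 − 5541.558 = 1791.779 billion.

1792 billion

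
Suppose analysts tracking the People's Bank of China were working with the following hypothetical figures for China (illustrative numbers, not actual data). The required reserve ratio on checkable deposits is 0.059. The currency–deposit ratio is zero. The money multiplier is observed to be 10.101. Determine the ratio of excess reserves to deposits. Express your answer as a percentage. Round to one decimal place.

4.0%

Using m = 10.101. Since m = (1 + c)/(c + rr + e), the denominator satisfies c + rr + e = (1 + c)/m = (1 + 0) / 10.101 ≈ 0.099000.
With c = 0 and rr = 0.059, the ratio of excess reserves to deposits is 0.099000 − 0 − 0.059 = 0.04.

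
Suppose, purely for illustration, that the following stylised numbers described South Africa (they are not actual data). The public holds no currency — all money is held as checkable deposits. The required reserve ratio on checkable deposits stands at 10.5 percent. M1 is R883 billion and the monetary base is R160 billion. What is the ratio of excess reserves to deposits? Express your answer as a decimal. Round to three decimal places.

0.076

Using m = M/MB = 883/160 = 5.518750. Since m = (1 + c)/(c + rr + e), the denominator satisfies c + rr + e = (1 + c)/m = (1 + 0) / 5.518750 ≈ 0.181200.
With c = 0 and rr = 0.105, the ratio of excess reserves to deposits is 0.181200 − 0 − 0.105 = 0.0762.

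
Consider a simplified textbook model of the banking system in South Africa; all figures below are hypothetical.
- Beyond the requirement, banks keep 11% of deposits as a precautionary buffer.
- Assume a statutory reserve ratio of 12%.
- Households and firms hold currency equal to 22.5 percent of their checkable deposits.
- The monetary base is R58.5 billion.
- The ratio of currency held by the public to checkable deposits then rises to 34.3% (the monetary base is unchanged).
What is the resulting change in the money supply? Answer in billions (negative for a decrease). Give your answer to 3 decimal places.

-20.387 billion

Initially m₁ = (1 + 0.225) / (0.12 + 0.11 + 0.225) ≈ 2.692308, so M₁ = 2.692308 × 58.5 ≈ 157.5 billion.
After the change m₂ = (1 + 0.343) / (0.12 + 0.11 + 0.343) ≈ 2.343805, so M₂ = 2.343805 × 58.5 ≈ 137.1126 billion.
ΔM = M₂ − M₁ = 137.1126 − 157.5 = -20.3874 billion.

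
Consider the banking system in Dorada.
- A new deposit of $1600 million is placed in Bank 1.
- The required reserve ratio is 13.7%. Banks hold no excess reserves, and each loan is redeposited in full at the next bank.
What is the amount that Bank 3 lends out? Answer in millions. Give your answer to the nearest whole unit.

Each bank lends a fraction (1 − rr) = 0.8630 of the deposit it receives, so Bank 3 receives 1600·0.8630^2 and lends 1600·0.8630^3 ≈ 1028.3770 million.

$1028 million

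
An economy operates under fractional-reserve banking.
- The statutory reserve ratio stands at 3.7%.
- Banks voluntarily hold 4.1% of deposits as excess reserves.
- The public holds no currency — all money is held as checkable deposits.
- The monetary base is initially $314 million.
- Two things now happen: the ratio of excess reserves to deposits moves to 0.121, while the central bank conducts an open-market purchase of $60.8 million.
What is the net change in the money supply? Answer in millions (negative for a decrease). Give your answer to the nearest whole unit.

Before: m₁ = 1 / (0.037 + 0.041) ≈ 12.8205, MB₁ = 314, so M₁ = 12.8205 × 314 = 4025.637 million.
After: m₂ = 1 / (0.037 + 0.121) ≈ 6.3291, MB₂ = 314 + 60.8 = 374.8, so M₂ = 6.3291 × 374.8 ≈ 2372.1467 million.
ΔM = M₂ − M₁ = 2372.1467 − 4025.637 = -1653.4903 million.

-1653 million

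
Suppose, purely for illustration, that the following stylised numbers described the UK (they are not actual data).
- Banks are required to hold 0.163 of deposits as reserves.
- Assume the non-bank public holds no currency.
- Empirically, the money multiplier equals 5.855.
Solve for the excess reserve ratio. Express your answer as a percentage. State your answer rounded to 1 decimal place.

0.8%

Using m = 5.855. Since m = (1 + c)/(c + rr + e), the denominator satisfies c + rr + e = (1 + c)/m = (1 + 0) / 5.855 ≈ 0.170794.
With c = 0 and rr = 0.163, the excess reserve ratio is 0.170794 − 0 − 0.163 = 0.007794.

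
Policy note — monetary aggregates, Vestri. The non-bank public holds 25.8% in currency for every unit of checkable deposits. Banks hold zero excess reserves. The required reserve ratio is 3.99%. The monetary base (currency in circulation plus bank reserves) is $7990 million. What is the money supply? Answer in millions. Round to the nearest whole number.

The money multiplier is m = (1 + c) / (rr + c) = (1 + 0.258) / (0.0399 + 0.258) ≈ 4.22289.
So M = m × MB = 4.22289 × 7990 = 33740.8911 million.

$33741 million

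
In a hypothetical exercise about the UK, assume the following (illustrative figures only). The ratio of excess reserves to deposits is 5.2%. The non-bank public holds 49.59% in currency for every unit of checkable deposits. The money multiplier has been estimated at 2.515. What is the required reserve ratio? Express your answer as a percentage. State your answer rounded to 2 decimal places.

4.69%

Using m = 2.515. Since m = (1 + c)/(c + rr + e), the denominator satisfies c + rr + e = (1 + c)/m = (1 + 0.4959) / 2.515 ≈ 0.594791.
With c = 0.4959 and e = 0.052, the required reserve ratio is 0.594791 − 0.4959 − 0.052 = 0.046891.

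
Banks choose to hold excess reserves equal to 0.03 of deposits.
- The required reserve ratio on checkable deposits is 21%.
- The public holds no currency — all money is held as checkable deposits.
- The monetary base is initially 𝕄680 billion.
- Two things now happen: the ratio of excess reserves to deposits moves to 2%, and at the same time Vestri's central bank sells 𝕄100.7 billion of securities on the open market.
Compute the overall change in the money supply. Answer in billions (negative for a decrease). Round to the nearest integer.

-315 billion

Before: m₁ = 1 / (0.21 + 0.03) ≈ 4.1667, MB₁ = 680, so M₁ = 4.1667 × 680 = 2833.356 billion.
After: m₂ = 1 / (0.21 + 0.02) ≈ 4.3478, MB₂ = 680 − 100.7 = 579.3, so M₂ = 4.3478 × 579.3 ≈ 2518.6805 billion.
ΔM = M₂ − M₁ = 2518.6805 − 2833.356 = -314.6755 billion.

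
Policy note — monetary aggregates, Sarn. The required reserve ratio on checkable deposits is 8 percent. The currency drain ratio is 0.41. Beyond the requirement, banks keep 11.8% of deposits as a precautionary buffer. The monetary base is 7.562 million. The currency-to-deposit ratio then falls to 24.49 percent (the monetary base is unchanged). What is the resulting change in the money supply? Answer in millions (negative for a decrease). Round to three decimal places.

Initially m₁ = (1 + 0.41) / (0.08 + 0.118 + 0.41) ≈ 2.31908, so M₁ = 2.31908 × 7.562 ≈ 17.5369 million.
After the change m₂ = (1 + 0.2449) / (0.08 + 0.118 + 0.2449) ≈ 2.81079, so M₂ = 2.81079 × 7.562 ≈ 21.2552 million.
ΔM = M₂ − M₁ = 21.2552 − 17.5369 = 3.7183 million.

3.718 million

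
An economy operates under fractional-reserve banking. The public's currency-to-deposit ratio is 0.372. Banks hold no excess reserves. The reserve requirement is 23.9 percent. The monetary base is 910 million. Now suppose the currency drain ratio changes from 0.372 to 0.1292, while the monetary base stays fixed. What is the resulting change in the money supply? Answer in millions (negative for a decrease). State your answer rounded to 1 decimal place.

747.4 million

Initially m₁ = (1 + 0.372) / (0.239 + 0.372) ≈ 2.24550, so M₁ = 2.24550 × 910 = 2043.405 million.
After the change m₂ = (1 + 0.1292) / (0.239 + 0.1292) ≈ 3.06681, so M₂ = 3.06681 × 910 = 2790.7971 million.
ΔM = M₂ − M₁ = 2790.7971 − 2043.405 = 747.3921 million.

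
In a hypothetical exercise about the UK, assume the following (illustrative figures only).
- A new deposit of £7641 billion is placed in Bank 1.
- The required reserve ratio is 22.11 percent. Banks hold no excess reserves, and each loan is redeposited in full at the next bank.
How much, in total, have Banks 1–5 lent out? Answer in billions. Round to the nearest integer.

£19201 billion

Bank i lends (1 − rr)^i of the original deposit: Bank 1 lends 7641·0.7789 = 5951.5749, Bank 2 lends 7641·0.7789² ≈ 4635.6817, and so on.
Summing a geometric series: total = 7641·[0.7789·(1 − 0.7789^5) / (1 − 0.7789)] ≈ 19200.9666 billion.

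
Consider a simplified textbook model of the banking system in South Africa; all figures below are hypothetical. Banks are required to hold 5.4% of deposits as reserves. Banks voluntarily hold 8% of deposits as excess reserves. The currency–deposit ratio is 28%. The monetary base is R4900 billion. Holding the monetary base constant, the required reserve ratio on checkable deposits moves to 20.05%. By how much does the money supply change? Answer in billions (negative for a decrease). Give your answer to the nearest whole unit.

Initially m₁ = (1 + 0.28) / (0.054 + 0.08 + 0.28) ≈ 3.09179, so M₁ = 3.09179 × 4900 = 15149.771 billion.
After the change m₂ = (1 + 0.28) / (0.2005 + 0.08 + 0.28) ≈ 2.28368, so M₂ = 2.28368 × 4900 = 11190.032 billion.
ΔM = M₂ − M₁ = 11190.032 − 15149.771 = -3959.739 billion.

-3960 billion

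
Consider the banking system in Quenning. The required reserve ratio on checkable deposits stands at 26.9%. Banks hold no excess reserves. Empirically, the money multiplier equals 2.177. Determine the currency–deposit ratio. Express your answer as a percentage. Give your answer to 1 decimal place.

35.2%

Using m = 2.177. From m = (1 + c)/(c + rr + e), rearranging gives 1 + c = m·(c + rr + e), so c·(1 − m) = m·(rr + e) − 1.
Hence c = [m·(rr + e) − 1]/(1 − m) = [2.177 × (0.269 + 0) − 1] / (1 − 2.177) ≈ 0.352071.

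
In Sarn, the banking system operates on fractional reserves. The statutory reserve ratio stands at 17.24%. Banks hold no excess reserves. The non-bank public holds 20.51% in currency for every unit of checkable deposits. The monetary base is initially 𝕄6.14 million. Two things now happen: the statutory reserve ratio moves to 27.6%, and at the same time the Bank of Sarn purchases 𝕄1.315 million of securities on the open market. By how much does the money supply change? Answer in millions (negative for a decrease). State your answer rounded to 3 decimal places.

Before: m₁ = (1 + 0.2051) / (0.1724 + 0.2051) ≈ 3.19232, MB₁ = 6.14, so M₁ = 3.19232 × 6.14 ≈ 19.6008 million.
After: m₂ = (1 + 0.2051) / (0.276 + 0.2051) ≈ 2.50488, MB₂ = 6.14 + 1.315 = 7.455, so M₂ = 2.50488 × 7.455 ≈ 18.6739 million.
ΔM = M₂ − M₁ = 18.6739 − 19.6008 = -0.9269 million.

-0.927 million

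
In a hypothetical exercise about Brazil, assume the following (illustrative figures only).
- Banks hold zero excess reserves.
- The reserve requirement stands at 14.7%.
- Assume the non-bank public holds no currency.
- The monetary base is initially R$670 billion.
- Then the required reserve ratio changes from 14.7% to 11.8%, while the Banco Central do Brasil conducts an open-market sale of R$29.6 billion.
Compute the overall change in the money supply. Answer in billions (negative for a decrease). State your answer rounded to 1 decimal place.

Before: m₁ = 1 / (0.147) ≈ 6.80272, MB₁ = 670, so M₁ = 6.80272 × 670 = 4557.8224 billion.
After: m₂ = 1 / (0.118) ≈ 8.47458, MB₂ = 670 − 29.6 = 640.4, so M₂ = 8.47458 × 640.4 ≈ 5427.121 billion.
ΔM = M₂ − M₁ = 5427.121 − 4557.8224 = 869.2986 billion.

R$869.3 billion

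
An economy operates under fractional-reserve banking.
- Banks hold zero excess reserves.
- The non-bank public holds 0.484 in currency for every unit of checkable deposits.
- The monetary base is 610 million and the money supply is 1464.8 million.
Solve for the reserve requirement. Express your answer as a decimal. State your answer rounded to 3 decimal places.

0.134

Using m = M/MB = 1464.8/610 ≈ 2.401311. Since m = (1 + c)/(c + rr + e), the denominator satisfies c + rr + e = (1 + c)/m = (1 + 0.484) / 2.401311 ≈ 0.617996.
With c = 0.484 and e = 0, the reserve requirement is 0.617996 − 0.484 − 0 = 0.133996.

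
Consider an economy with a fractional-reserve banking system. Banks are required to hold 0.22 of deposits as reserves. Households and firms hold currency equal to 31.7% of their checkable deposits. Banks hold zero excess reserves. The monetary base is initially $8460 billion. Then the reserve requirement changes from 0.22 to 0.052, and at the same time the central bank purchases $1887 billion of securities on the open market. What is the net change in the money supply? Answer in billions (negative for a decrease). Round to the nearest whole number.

$16181 billion

Before: m₁ = (1 + 0.317) / (0.22 + 0.317) ≈ 2.452514, MB₁ = 8460, so M₁ = 2.452514 × 8460 ≈ 20748.2684 billion.
After: m₂ = (1 + 0.317) / (0.052 + 0.317) ≈ 3.569106, MB₂ = 8460 + 1887 = 10347, so M₂ = 3.569106 × 10347 ≈ 36929.5398 billion.
ΔM = M₂ − M₁ = 36929.5398 − 20748.2684 = 16181.2714 billion.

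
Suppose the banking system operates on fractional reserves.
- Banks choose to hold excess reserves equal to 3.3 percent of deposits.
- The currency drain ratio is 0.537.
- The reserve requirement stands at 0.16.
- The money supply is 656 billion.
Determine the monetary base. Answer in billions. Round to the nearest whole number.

The money multiplier is m = (1 + c) / (rr + e + c) = (1 + 0.537) / (0.16 + 0.033 + 0.537) ≈ 2.1055.
MB = M / m = 656 / 2.1055 ≈ 311.5649 billion.

312 billion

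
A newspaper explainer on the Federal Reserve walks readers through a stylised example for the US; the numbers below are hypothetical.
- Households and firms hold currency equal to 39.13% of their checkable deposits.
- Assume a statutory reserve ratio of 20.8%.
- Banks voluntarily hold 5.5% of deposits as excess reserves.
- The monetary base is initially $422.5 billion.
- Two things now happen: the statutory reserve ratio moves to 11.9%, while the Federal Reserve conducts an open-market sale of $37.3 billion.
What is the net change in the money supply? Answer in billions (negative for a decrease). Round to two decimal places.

Before: m₁ = (1 + 0.3913) / (0.208 + 0.055 + 0.3913) ≈ 2.126395, MB₁ = 422.5, so M₁ = 2.126395 × 422.5 ≈ 898.4019 billion.
After: m₂ = (1 + 0.3913) / (0.119 + 0.055 + 0.3913) ≈ 2.461171, MB₂ = 422.5 − 37.3 = 385.2, so M₂ = 2.461171 × 385.2 ≈ 948.0431 billion.
ΔM = M₂ − M₁ = 948.0431 − 898.4019 = 49.6412 billion.

$49.64 billion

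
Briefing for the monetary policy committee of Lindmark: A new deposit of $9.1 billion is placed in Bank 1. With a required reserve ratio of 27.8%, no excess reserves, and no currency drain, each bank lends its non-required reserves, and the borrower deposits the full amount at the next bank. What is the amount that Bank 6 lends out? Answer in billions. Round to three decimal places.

$1.289 billion

Each bank lends a fraction (1 − rr) = 0.7220 of the deposit it receives, so Bank 6 receives 9.1·0.7220^5 and lends 9.1·0.7220^6 ≈ 1.2890 billion.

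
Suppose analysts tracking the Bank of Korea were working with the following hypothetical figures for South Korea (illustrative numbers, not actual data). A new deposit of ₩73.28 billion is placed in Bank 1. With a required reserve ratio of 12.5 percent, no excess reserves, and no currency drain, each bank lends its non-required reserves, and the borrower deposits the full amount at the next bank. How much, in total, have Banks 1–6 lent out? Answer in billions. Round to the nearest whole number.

Bank i lends (1 − rr)^i of the original deposit: Bank 1 lends 73.28·0.8750 = 64.1200, Bank 2 lends 73.28·0.8750² = 56.1050, and so on.
Summing a geometric series: total = 73.28·[0.8750·(1 − 0.8750^6) / (1 − 0.8750)] ≈ 282.7460 billion.

₩283 billion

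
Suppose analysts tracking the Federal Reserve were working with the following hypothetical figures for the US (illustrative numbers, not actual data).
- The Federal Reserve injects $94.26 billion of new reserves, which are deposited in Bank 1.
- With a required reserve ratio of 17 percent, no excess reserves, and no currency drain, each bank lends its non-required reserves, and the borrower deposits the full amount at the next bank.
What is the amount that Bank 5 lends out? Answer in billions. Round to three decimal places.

Each bank lends a fraction (1 − rr) = 0.8300 of the deposit it receives, so Bank 5 receives 94.26·0.8300^4 and lends 94.26·0.8300^5 ≈ 37.1294 billion.

$37.129 billion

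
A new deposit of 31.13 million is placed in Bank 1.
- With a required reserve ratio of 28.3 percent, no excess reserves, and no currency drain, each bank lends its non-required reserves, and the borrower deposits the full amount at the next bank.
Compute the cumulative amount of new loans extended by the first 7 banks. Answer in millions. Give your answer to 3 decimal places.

71.187 million

Bank i lends (1 − rr)^i of the original deposit: Bank 1 lends 31.13·0.7170 ≈ 22.3202, Bank 2 lends 31.13·0.7170² ≈ 16.0036, and so on.
Summing a geometric series: total = 31.13·[0.7170·(1 − 0.7170^7) / (1 − 0.7170)] ≈ 71.1867 million.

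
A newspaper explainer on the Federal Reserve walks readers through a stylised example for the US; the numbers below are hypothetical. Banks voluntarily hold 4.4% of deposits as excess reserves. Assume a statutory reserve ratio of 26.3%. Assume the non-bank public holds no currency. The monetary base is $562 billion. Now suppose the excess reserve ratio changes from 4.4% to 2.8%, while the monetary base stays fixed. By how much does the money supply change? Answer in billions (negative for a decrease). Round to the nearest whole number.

$101 billion

Initially m₁ = 1 / (0.263 + 0.044) ≈ 3.2573, so M₁ = 3.2573 × 562 = 1830.6026 billion.
After the change m₂ = 1 / (0.263 + 0.028) ≈ 3.4364, so M₂ = 3.4364 × 562 = 1931.2568 billion.
ΔM = M₂ − M₁ = 1931.2568 − 1830.6026 = 100.6542 billion.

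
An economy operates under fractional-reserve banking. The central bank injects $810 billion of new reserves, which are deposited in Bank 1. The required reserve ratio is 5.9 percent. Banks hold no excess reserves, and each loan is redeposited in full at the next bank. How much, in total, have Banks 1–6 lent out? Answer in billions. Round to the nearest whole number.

$3949 billion

Bank i lends (1 − rr)^i of the original deposit: Bank 1 lends 810·0.9410 = 762.2100, Bank 2 lends 810·0.9410² ≈ 717.2396, and so on.
Summing a geometric series: total = 810·[0.9410·(1 − 0.9410^6) / (1 − 0.9410)] ≈ 3949.4760 billion.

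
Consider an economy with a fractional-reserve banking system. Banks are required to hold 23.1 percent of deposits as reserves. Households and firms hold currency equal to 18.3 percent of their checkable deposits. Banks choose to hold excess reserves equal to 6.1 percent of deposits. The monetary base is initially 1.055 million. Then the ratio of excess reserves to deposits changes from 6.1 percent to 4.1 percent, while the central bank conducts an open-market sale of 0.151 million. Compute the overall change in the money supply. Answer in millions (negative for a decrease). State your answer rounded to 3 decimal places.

-0.277 million

Before: m₁ = (1 + 0.183) / (0.231 + 0.061 + 0.183) ≈ 2.49053, MB₁ = 1.055, so M₁ = 2.49053 × 1.055 ≈ 2.6275 million.
After: m₂ = (1 + 0.183) / (0.231 + 0.041 + 0.183) = 2.6, MB₂ = 1.055 − 0.151 = 0.904, so M₂ = 2.6 × 0.904 = 2.3504 million.
ΔM = M₂ − M₁ = 2.3504 − 2.6275 = -0.2771 million.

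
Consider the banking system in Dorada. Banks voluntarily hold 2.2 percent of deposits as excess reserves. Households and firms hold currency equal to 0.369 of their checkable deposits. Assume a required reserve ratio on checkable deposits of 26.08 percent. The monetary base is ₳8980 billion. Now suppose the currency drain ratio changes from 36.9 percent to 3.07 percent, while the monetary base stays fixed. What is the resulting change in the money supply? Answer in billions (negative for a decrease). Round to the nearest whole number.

Initially m₁ = (1 + 0.369) / (0.2608 + 0.022 + 0.369) ≈ 2.10034, so M₁ = 2.10034 × 8980 = 18861.0532 billion.
After the change m₂ = (1 + 0.0307) / (0.2608 + 0.022 + 0.0307) ≈ 3.28772, so M₂ = 3.28772 × 8980 = 29523.7256 billion.
ΔM = M₂ − M₁ = 29523.7256 − 18861.0532 = 10662.6724 billion.

₳10663 billion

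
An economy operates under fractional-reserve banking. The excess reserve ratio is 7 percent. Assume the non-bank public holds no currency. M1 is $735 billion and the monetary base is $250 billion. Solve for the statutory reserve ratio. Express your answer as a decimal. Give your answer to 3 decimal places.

Using m = M/MB = 735/250 = 2.940000. Since m = (1 + c)/(c + rr + e), the denominator satisfies c + rr + e = (1 + c)/m = (1 + 0) / 2.940000 ≈ 0.340136.
With c = 0 and e = 0.07, the statutory reserve ratio is 0.340136 − 0 − 0.07 = 0.270136.

0.270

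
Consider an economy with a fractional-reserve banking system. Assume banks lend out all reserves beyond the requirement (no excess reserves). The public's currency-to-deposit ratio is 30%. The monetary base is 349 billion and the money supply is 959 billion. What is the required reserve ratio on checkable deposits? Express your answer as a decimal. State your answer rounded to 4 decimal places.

Using m = M/MB = 959/349 ≈ 2.747851. Since m = (1 + c)/(c + rr + e), the denominator satisfies c + rr + e = (1 + c)/m = (1 + 0.3) / 2.747851 ≈ 0.473097.
With c = 0.3 and e = 0, the required reserve ratio on checkable deposits is 0.473097 − 0.3 − 0 = 0.173097.

0.1731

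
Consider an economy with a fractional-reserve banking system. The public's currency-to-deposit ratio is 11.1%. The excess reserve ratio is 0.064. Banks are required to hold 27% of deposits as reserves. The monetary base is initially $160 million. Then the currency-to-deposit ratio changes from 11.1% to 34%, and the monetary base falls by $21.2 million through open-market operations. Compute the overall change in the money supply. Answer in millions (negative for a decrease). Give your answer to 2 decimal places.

-123.51 million

Before: m₁ = (1 + 0.111) / (0.27 + 0.064 + 0.111) ≈ 2.496629, MB₁ = 160, so M₁ = 2.496629 × 160 ≈ 399.4606 million.
After: m₂ = (1 + 0.34) / (0.27 + 0.064 + 0.34) ≈ 1.988131, MB₂ = 160 − 21.2 = 138.8, so M₂ = 1.988131 × 138.8 ≈ 275.9526 million.
ΔM = M₂ − M₁ = 275.9526 − 399.4606 = -123.508 million.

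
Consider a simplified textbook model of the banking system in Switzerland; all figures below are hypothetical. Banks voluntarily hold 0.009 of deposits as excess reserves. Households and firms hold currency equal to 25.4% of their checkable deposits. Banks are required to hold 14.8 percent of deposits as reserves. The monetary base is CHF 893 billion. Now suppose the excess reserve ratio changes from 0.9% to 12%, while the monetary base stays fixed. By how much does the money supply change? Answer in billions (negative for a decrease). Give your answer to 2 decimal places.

-579.37 billion

Initially m₁ = (1 + 0.254) / (0.148 + 0.009 + 0.254) ≈ 3.051095, so M₁ = 3.051095 × 893 ≈ 2724.6278 billion.
After the change m₂ = (1 + 0.254) / (0.148 + 0.12 + 0.254) ≈ 2.402299, so M₂ = 2.402299 × 893 ≈ 2145.253 billion.
ΔM = M₂ − M₁ = 2145.253 − 2724.6278 = -579.3748 billion.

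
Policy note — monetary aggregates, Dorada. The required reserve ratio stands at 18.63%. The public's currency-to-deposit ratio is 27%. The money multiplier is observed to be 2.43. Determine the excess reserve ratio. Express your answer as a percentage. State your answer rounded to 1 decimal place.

6.6%

Using m = 2.43. Since m = (1 + c)/(c + rr + e), the denominator satisfies c + rr + e = (1 + c)/m = (1 + 0.27) / 2.43 ≈ 0.522634.
With c = 0.27 and rr = 0.1863, the excess reserve ratio is 0.522634 − 0.27 − 0.1863 = 0.066334.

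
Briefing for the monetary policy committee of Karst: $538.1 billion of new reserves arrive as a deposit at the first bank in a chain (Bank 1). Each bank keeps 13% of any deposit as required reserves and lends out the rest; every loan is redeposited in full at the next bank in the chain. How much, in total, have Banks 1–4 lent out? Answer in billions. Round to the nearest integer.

$1538 billion

Bank i lends (1 − rr)^i of the original deposit: Bank 1 lends 538.1·0.8700 = 468.1470, Bank 2 lends 538.1·0.8700² ≈ 407.2879, and so on.
Summing a geometric series: total = 538.1·[0.8700·(1 − 0.8700^4) / (1 − 0.8700)] ≈ 1538.0516 billion.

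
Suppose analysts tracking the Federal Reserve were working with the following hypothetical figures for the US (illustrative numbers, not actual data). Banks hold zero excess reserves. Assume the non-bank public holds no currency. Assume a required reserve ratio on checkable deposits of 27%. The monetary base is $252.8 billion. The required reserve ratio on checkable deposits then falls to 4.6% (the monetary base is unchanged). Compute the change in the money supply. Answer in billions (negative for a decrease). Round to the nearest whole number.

Initially m₁ = 1 / (0.27) ≈ 3.7037, so M₁ = 3.7037 × 252.8 ≈ 936.2954 billion.
After the change m₂ = 1 / (0.046) ≈ 21.7391, so M₂ = 21.7391 × 252.8 ≈ 5495.6445 billion.
ΔM = M₂ − M₁ = 5495.6445 − 936.2954 = 4559.3491 billion.

$4559 billion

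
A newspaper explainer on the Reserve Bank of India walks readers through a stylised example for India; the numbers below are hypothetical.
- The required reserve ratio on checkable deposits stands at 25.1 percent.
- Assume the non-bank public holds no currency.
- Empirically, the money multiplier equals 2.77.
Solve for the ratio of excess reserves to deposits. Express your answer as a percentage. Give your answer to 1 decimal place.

Using m = 2.77. Since m = (1 + c)/(c + rr + e), the denominator satisfies c + rr + e = (1 + c)/m = (1 + 0) / 2.77 ≈ 0.361011.
With c = 0 and rr = 0.251, the ratio of excess reserves to deposits is 0.361011 − 0 − 0.251 = 0.110011.

11.0%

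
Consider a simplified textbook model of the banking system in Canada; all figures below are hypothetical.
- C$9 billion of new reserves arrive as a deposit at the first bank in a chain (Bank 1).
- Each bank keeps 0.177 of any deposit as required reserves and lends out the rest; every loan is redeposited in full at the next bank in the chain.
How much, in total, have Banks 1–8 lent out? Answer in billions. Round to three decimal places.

Bank i lends (1 − rr)^i of the original deposit: Bank 1 lends 9·0.8230 = 7.4070, Bank 2 lends 9·0.8230² ≈ 6.0960, and so on.
Summing a geometric series: total = 9·[0.8230·(1 − 0.8230^8) / (1 − 0.8230)] ≈ 33.0397 billion.

C$33.040 billion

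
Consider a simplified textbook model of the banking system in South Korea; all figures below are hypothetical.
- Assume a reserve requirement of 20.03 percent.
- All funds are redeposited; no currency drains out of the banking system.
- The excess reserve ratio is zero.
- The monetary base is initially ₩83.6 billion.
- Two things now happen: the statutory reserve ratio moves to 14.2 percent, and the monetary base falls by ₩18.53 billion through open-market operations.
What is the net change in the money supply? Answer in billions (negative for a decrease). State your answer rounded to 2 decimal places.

Before: m₁ = 1 / (0.2003) ≈ 4.99251, MB₁ = 83.6, so M₁ = 4.99251 × 83.6 ≈ 417.3738 billion.
After: m₂ = 1 / (0.142) ≈ 7.04225, MB₂ = 83.6 − 18.53 = 65.07, so M₂ = 7.04225 × 65.07 ≈ 458.2392 billion.
ΔM = M₂ − M₁ = 458.2392 − 417.3738 = 40.8654 billion.

₩40.87 billion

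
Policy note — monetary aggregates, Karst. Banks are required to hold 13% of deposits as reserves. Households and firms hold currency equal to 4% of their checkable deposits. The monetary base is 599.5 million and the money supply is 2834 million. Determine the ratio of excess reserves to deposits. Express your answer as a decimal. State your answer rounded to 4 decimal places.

0.0500

Using m = M/MB = 2834/599.5 ≈ 4.727273. Since m = (1 + c)/(c + rr + e), the denominator satisfies c + rr + e = (1 + c)/m = (1 + 0.04) / 4.727273 ≈ 0.220000.
With c = 0.04 and rr = 0.13, the ratio of excess reserves to deposits is 0.220000 − 0.04 − 0.13 = 0.05.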